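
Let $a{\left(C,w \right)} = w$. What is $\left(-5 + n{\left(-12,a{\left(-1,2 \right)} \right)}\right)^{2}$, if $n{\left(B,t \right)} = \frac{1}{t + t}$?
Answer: $\frac{361}{16} \approx 22.563$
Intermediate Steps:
$n{\left(B,t \right)} = \frac{1}{2 t}$
$\left(-5 + n{\left(-12,a{\left(-1,2 \right)} \right)}\right)^{2} = \left(-5 + \frac{1}{2 \cdot 2}\right)^{2} = \left(-5 + \frac{1}{2} \cdot \frac{1}{2}\right)^{2} = \left(-5 + \frac{1}{4}\right)^{2} = \left(- \frac{19}{4}\right)^{2} = \frac{361}{16}$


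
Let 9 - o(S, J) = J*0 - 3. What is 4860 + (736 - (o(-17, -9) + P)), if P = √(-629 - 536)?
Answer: 5584 - I*√1165 ≈ 5584.0 - 34.132*I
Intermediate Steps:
P = I*√1165 (P = √(-1165) = I*√1165 ≈ 34.132*I)
o(S, J) = 12 (o(S, J) = 9 - (J*0 - 3) = 9 - (0 - 3) = 9 - 1*(-3) = 9 + 3 = 12)
4860 + (736 - (o(-17, -9) + P)) = 4860 + (736 - (12 + I*√1165)) = 4860 + (736 + (-12 - I*√1165)) = 4860 + (724 - I*√1165) = 5584 - I*√1165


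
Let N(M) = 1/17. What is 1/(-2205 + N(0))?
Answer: -17/37484 ≈ -0.00045353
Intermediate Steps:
N(M) = 1/17
1/(-2205 + N(0)) = 1/(-2205 + 1/17) = 1/(-37484/17) = -17/37484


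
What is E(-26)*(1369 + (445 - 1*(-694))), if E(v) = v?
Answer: -65208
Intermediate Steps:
E(-26)*(1369 + (445 - 1*(-694))) = -26*(1369 + (445 - 1*(-694))) = -26*(1369 + (445 + 694)) = -26*(1369 + 1139) = -26*2508 = -65208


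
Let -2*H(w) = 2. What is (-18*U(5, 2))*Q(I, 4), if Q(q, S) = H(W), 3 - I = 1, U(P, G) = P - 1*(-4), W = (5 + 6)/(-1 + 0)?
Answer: 162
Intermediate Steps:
W = -11 (W = 11/(-1) = 11*(-1) = -11)
U(P, G) = 4 + P (U(P, G) = P + 4 = 4 + P)
H(w) = -1 (H(w) = -1/2*2 = -1)
I = 2 (I = 3 - 1*1 = 3 - 1 = 2)
Q(q, S) = -1
(-18*U(5, 2))*Q(I, 4) = -18*(4 + 5)*(-1) = -18*9*(-1) = -3*54*(-1) = -162*(-1) = 162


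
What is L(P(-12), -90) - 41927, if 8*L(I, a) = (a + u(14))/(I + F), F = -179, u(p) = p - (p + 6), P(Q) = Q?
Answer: -8008045/191 ≈ -41927.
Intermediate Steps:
u(p) = -6 (u(p) = p - (6 + p) = p + (-6 - p) = -6)
L(I, a) = (-6 + a)/(8*(-179 + I)) (L(I, a) = ((a - 6)/(I - 179))/8 = ((-6 + a)/(-179 + I))/8 = (-6 + a)/(8*(-179 + I)))
L(P(-12), -90) - 41927 = (-6 - 90)/(8*(-179 - 12)) - 41927 = (⅛)*(-96)/(-191) - 41927 = (⅛)*(-1/191)*(-96) - 41927 = 12/191 - 41927 = -8008045/191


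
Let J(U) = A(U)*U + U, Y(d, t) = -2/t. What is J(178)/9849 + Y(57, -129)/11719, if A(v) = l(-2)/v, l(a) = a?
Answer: 88695958/4963078533 ≈ 0.017871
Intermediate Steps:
A(v) = -2/v
J(U) = -2 + U (J(U) = (-2/U)*U + U = -2 + U)
J(178)/9849 + Y(57, -129)/11719 = (-2 + 178)/9849 - 2/(-129)/11719 = 176*(1/9849) - 2*(-1/129)*(1/11719) = 176/9849 + (2/129)*(1/11719) = 176/9849 + 2/1511751 = 88695958/4963078533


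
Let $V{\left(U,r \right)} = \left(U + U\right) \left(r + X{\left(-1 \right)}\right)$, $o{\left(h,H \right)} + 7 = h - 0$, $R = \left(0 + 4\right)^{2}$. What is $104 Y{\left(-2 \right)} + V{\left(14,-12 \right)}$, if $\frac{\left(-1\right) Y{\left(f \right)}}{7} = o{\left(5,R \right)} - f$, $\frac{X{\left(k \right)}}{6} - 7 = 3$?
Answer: $1344$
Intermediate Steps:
$X{\left(k \right)} = 60$ ($X{\left(k \right)} = 42 + 6 \cdot 3 = 42 + 18 = 60$)
$R = 16$ ($R = 4^{2} = 16$)
$o{\left(h,H \right)} = -7 + h$ ($o{\left(h,H \right)} = -7 + \left(h - 0\right) = -7 + \left(h + 0\right) = -7 + h$)
$V{\left(U,r \right)} = 2 U \left(60 + r\right)$ ($V{\left(U,r \right)} = \left(U + U\right) \left(r + 60\right) = 2 U \left(60 + r\right)$)
$Y{\left(f \right)} = 14 + 7 f$ ($Y{\left(f \right)} = - 7 \left(\left(-7 + 5\right) - f\right) = - 7 \left(-2 - f\right) = 14 + 7 f$)
$104 Y{\left(-2 \right)} + V{\left(14,-12 \right)} = 104 \left(14 + 7 \left(-2\right)\right) + 2 \cdot 14 \left(60 - 12\right) = 104 \left(14 - 14\right) + 2 \cdot 14 \cdot 48 = 104 \cdot 0 + 1344 = 0 + 1344 = 1344$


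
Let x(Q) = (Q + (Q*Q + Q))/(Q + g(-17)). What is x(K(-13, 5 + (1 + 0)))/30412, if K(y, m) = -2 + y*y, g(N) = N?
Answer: 28223/4561800 ≈ 0.0061868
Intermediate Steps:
K(y, m) = -2 + y²
x(Q) = (Q² + 2*Q)/(-17 + Q) (x(Q) = (Q + (Q*Q + Q))/(Q - 17) = (Q + (Q² + Q))/(-17 + Q) = (Q + (Q + Q²))/(-17 + Q) = (Q² + 2*Q)/(-17 + Q))
x(K(-13, 5 + (1 + 0)))/30412 = ((-2 + (-13)²)*(2 + (-2 + (-13)²))/(-17 + (-2 + (-13)²)))/30412 = ((-2 + 169)*(2 + (-2 + 169))/(-17 + (-2 + 169)))*(1/30412) = (167*(2 + 167)/(-17 + 167))*(1/30412) = (167*169/150)*(1/30412) = (167*(1/150)*169)*(1/30412) = (28223/150)*(1/30412) = 28223/4561800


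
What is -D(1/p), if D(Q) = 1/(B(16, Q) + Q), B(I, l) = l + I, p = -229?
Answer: -229/3662 ≈ -0.062534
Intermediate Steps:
B(I, l) = I + l
D(Q) = 1/(16 + 2*Q) (D(Q) = 1/((16 + Q) + Q) = 1/(16 + 2*Q))
-D(1/p) = -1/(2*(8 + 1/(-229))) = -1/(2*(8 - 1/229)) = -1/(2*1831/229) = -229/(2*1831) = -1*229/3662 = -229/3662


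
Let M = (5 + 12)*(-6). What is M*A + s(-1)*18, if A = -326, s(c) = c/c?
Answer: 33270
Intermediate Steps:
s(c) = 1
M = -102 (M = 17*(-6) = -102)
M*A + s(-1)*18 = -102*(-326) + 1*18 = 33252 + 18 = 33270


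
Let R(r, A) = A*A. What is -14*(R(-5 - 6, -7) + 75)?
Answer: -1736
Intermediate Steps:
R(r, A) = A**2
-14*(R(-5 - 6, -7) + 75) = -14*((-7)**2 + 75) = -14*(49 + 75) = -14*124 = -1736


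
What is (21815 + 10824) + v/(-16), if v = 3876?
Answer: 129587/4 ≈ 32397.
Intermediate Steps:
(21815 + 10824) + v/(-16) = (21815 + 10824) + 3876/(-16) = 32639 + 3876*(-1/16) = 32639 - 969/4 = 129587/4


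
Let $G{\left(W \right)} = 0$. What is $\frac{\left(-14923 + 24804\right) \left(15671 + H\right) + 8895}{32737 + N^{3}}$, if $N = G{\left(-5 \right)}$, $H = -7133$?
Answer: $\frac{84372873}{32737} \approx 2577.3$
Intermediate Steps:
$N = 0$
$\frac{\left(-14923 + 24804\right) \left(15671 + H\right) + 8895}{32737 + N^{3}} = \frac{\left(-14923 + 24804\right) \left(15671 - 7133\right) + 8895}{32737 + 0^{3}} = \frac{9881 \cdot 8538 + 8895}{32737 + 0} = \frac{84363978 + 8895}{32737} = 84372873 \cdot \frac{1}{32737} = \frac{84372873}{32737}$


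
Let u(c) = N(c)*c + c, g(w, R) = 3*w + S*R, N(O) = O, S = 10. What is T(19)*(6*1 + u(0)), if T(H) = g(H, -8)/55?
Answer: -138/55 ≈ -2.5091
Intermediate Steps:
g(w, R) = 3*w + 10*R
u(c) = c + c**2 (u(c) = c*c + c = c**2 + c = c + c**2)
T(H) = -16/11 + 3*H/55 (T(H) = (3*H + 10*(-8))/55 = (3*H - 80)*(1/55) = (-80 + 3*H)*(1/55) = -16/11 + 3*H/55)
T(19)*(6*1 + u(0)) = (-16/11 + (3/55)*19)*(6*1 + 0*(1 + 0)) = (-16/11 + 57/55)*(6 + 0*1) = -23*(6 + 0)/55 = -23/55*6 = -138/55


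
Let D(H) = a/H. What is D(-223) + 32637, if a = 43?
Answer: 7278008/223 ≈ 32637.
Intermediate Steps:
D(H) = 43/H
D(-223) + 32637 = 43/(-223) + 32637 = 43*(-1/223) + 32637 = -43/223 + 32637 = 7278008/223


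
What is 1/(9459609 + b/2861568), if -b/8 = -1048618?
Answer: 178848/1691832674741 ≈ 1.0571e-7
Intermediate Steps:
b = 8388944 (b = -8*(-1048618) = 8388944)
1/(9459609 + b/2861568) = 1/(9459609 + 8388944/2861568) = 1/(9459609 + 8388944*(1/2861568)) = 1/(9459609 + 524309/178848) = 1/(1691832674741/178848) = 178848/1691832674741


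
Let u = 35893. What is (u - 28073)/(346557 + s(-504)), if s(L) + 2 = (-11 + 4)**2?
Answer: 1955/86651 ≈ 0.022562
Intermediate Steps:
s(L) = 47 (s(L) = -2 + (-11 + 4)**2 = -2 + (-7)**2 = -2 + 49 = 47)
(u - 28073)/(346557 + s(-504)) = (35893 - 28073)/(346557 + 47) = 7820/346604 = 7820*(1/346604) = 1955/86651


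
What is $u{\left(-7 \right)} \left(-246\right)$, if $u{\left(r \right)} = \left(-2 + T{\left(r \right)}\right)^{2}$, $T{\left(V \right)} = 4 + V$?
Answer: $-6150$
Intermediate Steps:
$u{\left(r \right)} = \left(2 + r\right)^{2}$ ($u{\left(r \right)} = \left(-2 + \left(4 + r\right)\right)^{2} = \left(2 + r\right)^{2}$)
$u{\left(-7 \right)} \left(-246\right) = \left(2 - 7\right)^{2} \left(-246\right) = \left(-5\right)^{2} \left(-246\right) = 25 \left(-246\right) = -6150$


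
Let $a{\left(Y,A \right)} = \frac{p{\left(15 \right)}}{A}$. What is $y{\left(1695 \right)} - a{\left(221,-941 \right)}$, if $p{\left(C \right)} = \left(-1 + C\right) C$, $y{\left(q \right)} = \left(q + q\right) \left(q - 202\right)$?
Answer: $\frac{4762655280}{941} \approx 5.0613 \cdot 10^{6}$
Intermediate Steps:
$y{\left(q \right)} = 2 q \left(-202 + q\right)$
$p{\left(C \right)} = C \left(-1 + C\right)$
$a{\left(Y,A \right)} = \frac{210}{A}$ ($a{\left(Y,A \right)} = \frac{15 \left(-1 + 15\right)}{A} = \frac{15 \cdot 14}{A} = \frac{210}{A}$)
$y{\left(1695 \right)} - a{\left(221,-941 \right)} = 2 \cdot 1695 \left(-202 + 1695\right) - \frac{210}{-941} = 2 \cdot 1695 \cdot 1493 - 210 \left(- \frac{1}{941}\right) = 5061270 - - \frac{210}{941} = 5061270 + \frac{210}{941} = \frac{4762655280}{941}$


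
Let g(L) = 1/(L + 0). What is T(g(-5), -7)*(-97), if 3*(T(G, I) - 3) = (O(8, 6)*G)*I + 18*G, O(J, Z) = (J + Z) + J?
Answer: -17557/15 ≈ -1170.5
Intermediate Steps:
g(L) = 1/L
O(J, Z) = Z + 2*J
T(G, I) = 3 + 6*G + 22*G*I/3 (T(G, I) = 3 + (((6 + 2*8)*G)*I + 18*G)/3 = 3 + (((6 + 16)*G)*I + 18*G)/3 = 3 + ((22*G)*I + 18*G)/3 = 3 + (22*G*I + 18*G)/3 = 3 + (18*G + 22*G*I)/3 = 3 + (6*G + 22*G*I/3) = 3 + 6*G + 22*G*I/3)
T(g(-5), -7)*(-97) = (3 + 6/(-5) + (22/3)*(-7)/(-5))*(-97) = (3 + 6*(-⅕) + (22/3)*(-⅕)*(-7))*(-97) = (3 - 6/5 + 154/15)*(-97) = (181/15)*(-97) = -17557/15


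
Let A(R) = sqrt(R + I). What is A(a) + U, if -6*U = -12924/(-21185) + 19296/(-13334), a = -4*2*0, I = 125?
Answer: 19704762/141240395 + 5*sqrt(5) ≈ 11.320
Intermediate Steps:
a = 0 (a = -8*0 = 0)
U = 19704762/141240395 (U = -(-12924/(-21185) + 19296/(-13334))/6 = -(-12924*(-1/21185) + 19296*(-1/13334))/6 = -(12924/21185 - 9648/6667)/6 = -1/6*(-118228572/141240395) = 19704762/141240395 ≈ 0.13951)
A(R) = sqrt(125 + R) (A(R) = sqrt(R + 125) = sqrt(125 + R))
A(a) + U = sqrt(125 + 0) + 19704762/141240395 = sqrt(125) + 19704762/141240395 = 5*sqrt(5) + 19704762/141240395 = 19704762/141240395 + 5*sqrt(5)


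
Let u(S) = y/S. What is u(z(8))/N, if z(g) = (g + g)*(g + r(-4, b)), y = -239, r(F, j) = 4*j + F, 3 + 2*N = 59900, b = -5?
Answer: 239/7666816 ≈ 3.1173e-5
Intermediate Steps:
N = 59897/2 (N = -3/2 + (½)*59900 = -3/2 + 29950 = 59897/2 ≈ 29949.)
r(F, j) = F + 4*j
z(g) = 2*g*(-24 + g) (z(g) = (g + g)*(g + (-4 + 4*(-5))) = (2*g)*(g + (-4 - 20)) = (2*g)*(g - 24) = (2*g)*(-24 + g) = 2*g*(-24 + g))
u(S) = -239/S
u(z(8))/N = (-239*1/(16*(-24 + 8)))/(59897/2) = -239/(2*8*(-16))*(2/59897) = -239/(-256)*(2/59897) = -239*(-1/256)*(2/59897) = (239/256)*(2/59897) = 239/7666816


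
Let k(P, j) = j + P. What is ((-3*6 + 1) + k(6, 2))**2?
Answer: 81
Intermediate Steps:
k(P, j) = P + j
((-3*6 + 1) + k(6, 2))**2 = ((-3*6 + 1) + (6 + 2))**2 = ((-18 + 1) + 8)**2 = (-17 + 8)**2 = (-9)**2 = 81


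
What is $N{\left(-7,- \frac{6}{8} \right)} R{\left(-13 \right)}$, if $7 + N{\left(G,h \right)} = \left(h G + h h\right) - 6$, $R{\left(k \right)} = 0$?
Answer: $0$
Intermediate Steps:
$N{\left(G,h \right)} = -13 + h^{2} + G h$ ($N{\left(G,h \right)} = -7 - \left(6 - h G - h h\right) = -7 - \left(6 - h^{2} - G h\right) = -7 + \left(-6 + h^{2} + G h\right) = -13 + h^{2} + G h$)
$N{\left(-7,- \frac{6}{8} \right)} R{\left(-13 \right)} = \left(-13 + \left(- \frac{6}{8}\right)^{2} - 7 \left(- \frac{6}{8}\right)\right) 0 = \left(-13 + \left(\left(-6\right) \frac{1}{8}\right)^{2} - 7 \left(\left(-6\right) \frac{1}{8}\right)\right) 0 = \left(-13 + \left(- \frac{3}{4}\right)^{2} - - \frac{21}{4}\right) 0 = \left(-13 + \frac{9}{16} + \frac{21}{4}\right) 0 = \left(- \frac{115}{16}\right) 0 = 0$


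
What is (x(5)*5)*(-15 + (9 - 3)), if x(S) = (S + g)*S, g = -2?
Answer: -675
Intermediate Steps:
x(S) = S*(-2 + S) (x(S) = (S - 2)*S = (-2 + S)*S = S*(-2 + S))
(x(5)*5)*(-15 + (9 - 3)) = ((5*(-2 + 5))*5)*(-15 + (9 - 3)) = ((5*3)*5)*(-15 + 6) = (15*5)*(-9) = 75*(-9) = -675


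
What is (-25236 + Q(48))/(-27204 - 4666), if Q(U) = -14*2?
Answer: 12632/15935 ≈ 0.79272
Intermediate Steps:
Q(U) = -28
(-25236 + Q(48))/(-27204 - 4666) = (-25236 - 28)/(-27204 - 4666) = -25264/(-31870) = -25264*(-1/31870) = 12632/15935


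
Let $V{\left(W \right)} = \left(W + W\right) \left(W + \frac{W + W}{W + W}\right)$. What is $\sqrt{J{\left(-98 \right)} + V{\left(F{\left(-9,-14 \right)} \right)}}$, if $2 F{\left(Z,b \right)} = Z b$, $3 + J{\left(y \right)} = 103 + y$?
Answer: $\sqrt{8066} \approx 89.811$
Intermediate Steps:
$J{\left(y \right)} = 100 + y$ ($J{\left(y \right)} = -3 + \left(103 + y\right) = 100 + y$)
$F{\left(Z,b \right)} = \frac{Z b}{2}$
$V{\left(W \right)} = 2 W \left(1 + W\right)$ ($V{\left(W \right)} = 2 W \left(W + \frac{2 W}{2 W}\right) = 2 W \left(W + 2 W \frac{1}{2 W}\right) = 2 W \left(W + 1\right) = 2 W \left(1 + W\right)$)
$\sqrt{J{\left(-98 \right)} + V{\left(F{\left(-9,-14 \right)} \right)}} = \sqrt{\left(100 - 98\right) + 2 \cdot \frac{1}{2} \left(-9\right) \left(-14\right) \left(1 + \frac{1}{2} \left(-9\right) \left(-14\right)\right)} = \sqrt{2 + 2 \cdot 63 \left(1 + 63\right)} = \sqrt{2 + 2 \cdot 63 \cdot 64} = \sqrt{2 + 8064} = \sqrt{8066}$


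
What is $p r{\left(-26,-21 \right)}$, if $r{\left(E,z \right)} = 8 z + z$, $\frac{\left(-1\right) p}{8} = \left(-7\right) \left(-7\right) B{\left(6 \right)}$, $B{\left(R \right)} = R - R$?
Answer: $0$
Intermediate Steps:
$B{\left(R \right)} = 0$
$p = 0$ ($p = - 8 \left(-7\right) \left(-7\right) 0 = - 8 \cdot 49 \cdot 0 = \left(-8\right) 0 = 0$)
$r{\left(E,z \right)} = 9 z$
$p r{\left(-26,-21 \right)} = 0 \cdot 9 \left(-21\right) = 0 \left(-189\right) = 0$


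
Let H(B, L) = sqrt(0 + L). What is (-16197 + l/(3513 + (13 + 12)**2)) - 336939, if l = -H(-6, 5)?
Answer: -353136 - sqrt(5)/4138 ≈ -3.5314e+5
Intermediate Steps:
H(B, L) = sqrt(L)
l = -sqrt(5) ≈ -2.2361
(-16197 + l/(3513 + (13 + 12)**2)) - 336939 = (-16197 + (-sqrt(5))/(3513 + (13 + 12)**2)) - 336939 = (-16197 + (-sqrt(5))/(3513 + 25**2)) - 336939 = (-16197 + (-sqrt(5))/(3513 + 625)) - 336939 = (-16197 + (-sqrt(5))/4138) - 336939 = (-16197 - sqrt(5)/4138) - 336939 = -353136 - sqrt(5)/4138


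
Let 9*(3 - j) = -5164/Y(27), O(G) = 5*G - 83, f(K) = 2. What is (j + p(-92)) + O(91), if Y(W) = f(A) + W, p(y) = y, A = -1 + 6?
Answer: 79027/261 ≈ 302.79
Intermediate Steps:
A = 5
Y(W) = 2 + W
O(G) = -83 + 5*G
j = 5947/261 (j = 3 - (-5164)/(9*(2 + 27)) = 3 - (-5164)/(9*29) = 3 - ⅑*(-5164/29) = 3 + 5164/261 = 5947/261 ≈ 22.785)
(j + p(-92)) + O(91) = (5947/261 - 92) + (-83 + 5*91) = -18065/261 + (-83 + 455) = -18065/261 + 372 = 79027/261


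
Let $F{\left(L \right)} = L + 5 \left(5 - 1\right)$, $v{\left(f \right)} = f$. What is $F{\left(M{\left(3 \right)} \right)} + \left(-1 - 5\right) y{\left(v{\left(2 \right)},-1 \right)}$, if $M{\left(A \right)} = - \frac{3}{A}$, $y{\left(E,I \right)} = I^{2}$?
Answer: $13$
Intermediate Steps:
$F{\left(L \right)} = 20 + L$ ($F{\left(L \right)} = L + 5 \left(5 - 1\right) = L + 5 \cdot 4 = L + 20 = 20 + L$)
$F{\left(M{\left(3 \right)} \right)} + \left(-1 - 5\right) y{\left(v{\left(2 \right)},-1 \right)} = \left(20 - \frac{3}{3}\right) + \left(-1 - 5\right) \left(-1\right)^{2} = \left(20 - 1\right) + \left(-1 - 5\right) 1 = \left(20 - 1\right) - 6 = 19 - 6 = 13$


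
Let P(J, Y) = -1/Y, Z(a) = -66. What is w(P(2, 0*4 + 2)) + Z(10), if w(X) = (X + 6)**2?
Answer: -143/4 ≈ -35.750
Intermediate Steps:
w(X) = (6 + X)**2
w(P(2, 0*4 + 2)) + Z(10) = (6 - 1/(0*4 + 2))**2 - 66 = (6 - 1/(0 + 2))**2 - 66 = (6 - 1/2)**2 - 66 = (11/2)**2 - 66 = 121/4 - 66 = -143/4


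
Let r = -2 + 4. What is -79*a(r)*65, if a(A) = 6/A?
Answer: -15405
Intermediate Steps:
r = 2
-79*a(r)*65 = -474/2*65 = -79*3*65 = -237*65 = -15405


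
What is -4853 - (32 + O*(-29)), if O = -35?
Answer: -5900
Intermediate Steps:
-4853 - (32 + O*(-29)) = -4853 - (32 - 35*(-29)) = -4853 - (32 + 1015) = -4853 - 1*1047 = -4853 - 1047 = -5900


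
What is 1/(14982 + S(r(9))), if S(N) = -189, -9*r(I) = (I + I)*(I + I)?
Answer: 1/14793 ≈ 6.7600e-5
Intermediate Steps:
r(I) = -4*I**2/9 (r(I) = -(I + I)*(I + I)/9 = -2*I*2*I/9 = -4*I**2/9)
1/(14982 + S(r(9))) = 1/(14982 - 189) = 1/14793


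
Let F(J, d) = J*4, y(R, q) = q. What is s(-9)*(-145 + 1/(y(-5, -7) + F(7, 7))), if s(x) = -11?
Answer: 33484/21 ≈ 1594.5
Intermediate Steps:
F(J, d) = 4*J
s(-9)*(-145 + 1/(y(-5, -7) + F(7, 7))) = -11*(-145 + 1/(-7 + 4*7)) = -11*(-145 + 1/(-7 + 28)) = -11*(-145 + 1/21) = -11*(-3044/21) = 33484/21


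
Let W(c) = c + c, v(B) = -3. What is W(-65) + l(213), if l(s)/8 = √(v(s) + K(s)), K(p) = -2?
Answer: -130 + 8*I*√5 ≈ -130.0 + 17.889*I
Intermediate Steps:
W(c) = 2*c
l(s) = 8*I*√5 (l(s) = 8*√(-3 - 2) = 8*√(-5) = 8*(I*√5) = 8*I*√5)
W(-65) + l(213) = 2*(-65) + 8*I*√5 = -130 + 8*I*√5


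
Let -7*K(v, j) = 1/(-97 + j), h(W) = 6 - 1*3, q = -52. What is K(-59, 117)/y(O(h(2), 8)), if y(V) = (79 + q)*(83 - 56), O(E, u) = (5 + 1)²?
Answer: -1/102060 ≈ -9.7982e-6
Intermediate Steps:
h(W) = 3 (h(W) = 6 - 3 = 3)
O(E, u) = 36 (O(E, u) = 6² = 36)
K(v, j) = -1/(7*(-97 + j))
y(V) = 729 (y(V) = (79 - 52)*(83 - 56) = 27*27 = 729)
K(-59, 117)/y(O(h(2), 8)) = -1/(-679 + 7*117)/729 = -1/(-679 + 819)*(1/729) = -1/140*(1/729) = -1*1/140*(1/729) = -1/140*1/729 = -1/102060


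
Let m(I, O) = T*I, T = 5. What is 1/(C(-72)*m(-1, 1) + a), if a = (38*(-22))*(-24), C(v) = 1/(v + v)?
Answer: 144/2889221 ≈ 4.9840e-5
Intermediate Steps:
C(v) = 1/(2*v)
m(I, O) = 5*I
a = 20064 (a = -836*(-24) = 20064)
1/(C(-72)*m(-1, 1) + a) = 1/(((½)/(-72))*(5*(-1)) + 20064) = 1/(((½)*(-1/72))*(-5) + 20064) = 1/(-1/144*(-5) + 20064) = 1/(5/144 + 20064) = 1/(2889221/144) = 144/2889221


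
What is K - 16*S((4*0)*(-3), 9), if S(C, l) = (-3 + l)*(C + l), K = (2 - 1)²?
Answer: -863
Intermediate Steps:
K = 1 (K = 1² = 1)
K - 16*S((4*0)*(-3), 9) = 1 - 16*(9² - 3*4*0*(-3) - 3*9 + ((4*0)*(-3))*9) = 1 - 16*(81 - 0*(-3) - 27 + (0*(-3))*9) = 1 - 16*(81 - 3*0 - 27 + 0*9) = 1 - 16*(81 + 0 - 27 + 0) = 1 - 16*54 = 1 - 864 = -863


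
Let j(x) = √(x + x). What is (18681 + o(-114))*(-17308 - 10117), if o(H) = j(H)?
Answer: -512326425 - 54850*I*√57 ≈ -5.1233e+8 - 4.1411e+5*I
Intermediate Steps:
j(x) = √2*√x (j(x) = √(2*x) = √2*√x)
o(H) = √2*√H
(18681 + o(-114))*(-17308 - 10117) = (18681 + √2*√(-114))*(-17308 - 10117) = (18681 + √2*(I*√114))*(-27425) = (18681 + 2*I*√57)*(-27425) = -512326425 - 54850*I*√57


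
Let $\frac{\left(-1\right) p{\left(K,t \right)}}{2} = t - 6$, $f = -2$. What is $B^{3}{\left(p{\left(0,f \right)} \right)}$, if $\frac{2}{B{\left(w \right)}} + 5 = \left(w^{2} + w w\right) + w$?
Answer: $\frac{8}{143055667} \approx 5.5922 \cdot 10^{-8}$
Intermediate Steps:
$p{\left(K,t \right)} = 12 - 2 t$ ($p{\left(K,t \right)} = - 2 \left(t - 6\right) = - 2 \left(-6 + t\right) = 12 - 2 t$)
$B{\left(w \right)} = \frac{2}{-5 + w + 2 w^{2}}$ ($B{\left(w \right)} = \frac{2}{-5 + \left(\left(w^{2} + w w\right) + w\right)} = \frac{2}{-5 + \left(\left(w^{2} + w^{2}\right) + w\right)} = \frac{2}{-5 + \left(2 w^{2} + w\right)} = \frac{2}{-5 + \left(w + 2 w^{2}\right)} = \frac{2}{-5 + w + 2 w^{2}}$)
$B^{3}{\left(p{\left(0,f \right)} \right)} = \left(\frac{2}{-5 + \left(12 - -4\right) + 2 \left(12 - -4\right)^{2}}\right)^{3} = \left(\frac{2}{-5 + \left(12 + 4\right) + 2 \left(12 + 4\right)^{2}}\right)^{3} = \left(\frac{2}{-5 + 16 + 2 \cdot 16^{2}}\right)^{3} = \left(\frac{2}{-5 + 16 + 2 \cdot 256}\right)^{3} = \left(\frac{2}{-5 + 16 + 512}\right)^{3} = \left(\frac{2}{523}\right)^{3} = \frac{8}{143055667}$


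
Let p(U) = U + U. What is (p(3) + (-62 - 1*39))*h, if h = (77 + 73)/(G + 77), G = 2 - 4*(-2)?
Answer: -4750/29 ≈ -163.79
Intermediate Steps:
p(U) = 2*U
G = 10 (G = 2 + 8 = 10)
h = 50/29 (h = (77 + 73)/(10 + 77) = 150/87 = 150*(1/87) = 50/29 ≈ 1.7241)
(p(3) + (-62 - 1*39))*h = (2*3 + (-62 - 1*39))*(50/29) = (6 + (-62 - 39))*(50/29) = (6 - 101)*(50/29) = -95*50/29 = -4750/29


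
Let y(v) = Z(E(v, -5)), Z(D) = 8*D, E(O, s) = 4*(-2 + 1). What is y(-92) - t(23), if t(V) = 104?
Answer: -136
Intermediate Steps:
E(O, s) = -4 (E(O, s) = 4*(-1) = -4)
y(v) = -32 (y(v) = 8*(-4) = -32)
y(-92) - t(23) = -32 - 1*104 = -32 - 104 = -136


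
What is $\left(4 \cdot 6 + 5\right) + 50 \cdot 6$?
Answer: $329$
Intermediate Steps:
$\left(4 \cdot 6 + 5\right) + 50 \cdot 6 = \left(24 + 5\right) + 300 = 29 + 300 = 329$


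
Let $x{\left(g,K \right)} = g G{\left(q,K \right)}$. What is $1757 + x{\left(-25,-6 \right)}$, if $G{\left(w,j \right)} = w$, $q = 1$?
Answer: $1732$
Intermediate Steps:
$x{\left(g,K \right)} = g$ ($x{\left(g,K \right)} = g 1 = g$)
$1757 + x{\left(-25,-6 \right)} = 1757 - 25 = 1732$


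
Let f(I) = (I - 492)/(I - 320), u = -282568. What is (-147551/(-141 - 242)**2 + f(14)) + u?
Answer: -6341778971488/22443417 ≈ -2.8257e+5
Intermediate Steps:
f(I) = (-492 + I)/(-320 + I)
(-147551/(-141 - 242)**2 + f(14)) + u = (-147551/(-141 - 242)**2 + (-492 + 14)/(-320 + 14)) - 282568 = (-147551/((-383)**2) - 478/(-306)) - 282568 = (-147551/146689 - 1/306*(-478)) - 282568 = (-147551*1/146689 + 239/153) - 282568 = (-147551/146689 + 239/153) - 282568 = 12483368/22443417 - 282568 = -6341778971488/22443417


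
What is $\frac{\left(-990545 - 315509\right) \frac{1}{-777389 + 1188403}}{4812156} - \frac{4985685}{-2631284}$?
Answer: $\frac{616312554907267669}{325270034086261266} \approx 1.8948$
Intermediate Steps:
$\frac{\left(-990545 - 315509\right) \frac{1}{-777389 + 1188403}}{4812156} - \frac{4985685}{-2631284} = - \frac{1306054}{411014} \cdot \frac{1}{4812156} - - \frac{4985685}{2631284} = \left(-1306054\right) \frac{1}{411014} \cdot \frac{1}{4812156} + \frac{4985685}{2631284} = \left(- \frac{653027}{205507}\right) \frac{1}{4812156} + \frac{4985685}{2631284} = - \frac{653027}{988931743092} + \frac{4985685}{2631284} = \frac{616312554907267669}{325270034086261266}$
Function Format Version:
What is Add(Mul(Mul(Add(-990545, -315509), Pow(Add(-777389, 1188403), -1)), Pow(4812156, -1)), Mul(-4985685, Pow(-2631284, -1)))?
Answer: Rational(616312554907267669, 325270034086261266) ≈ 1.8948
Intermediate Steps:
Add(Mul(Mul(Add(-990545, -315509), Pow(Add(-777389, 1188403), -1)), Pow(4812156, -1)), Mul(-4985685, Pow(-2631284, -1))) = Add(Mul(Mul(-1306054, Pow(411014, -1)), Rational(1, 4812156)), Mul(-4985685, Rational(-1, 2631284))) = Add(Mul(Mul(-1306054, Rational(1, 411014)), Rational(1, 4812156)), Rational(4985685, 2631284)) = Add(Mul(Rational(-653027, 205507), Rational(1, 4812156)), Rational(4985685, 2631284)) = Add(Rational(-653027, 988931743092), Rational(4985685, 2631284)) = Rational(616312554907267669, 325270034086261266)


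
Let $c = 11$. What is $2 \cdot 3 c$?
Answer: $66$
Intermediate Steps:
$2 \cdot 3 c = 2 \cdot 3 \cdot 11 = 6 \cdot 11 = 66$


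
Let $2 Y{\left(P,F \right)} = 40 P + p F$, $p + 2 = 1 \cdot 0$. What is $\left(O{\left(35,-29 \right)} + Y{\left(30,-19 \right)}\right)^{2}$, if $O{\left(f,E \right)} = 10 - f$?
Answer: $352836$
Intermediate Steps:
$p = -2$ ($p = -2 + 1 \cdot 0 = -2 + 0 = -2$)
$Y{\left(P,F \right)} = - F + 20 P$ ($Y{\left(P,F \right)} = \frac{40 P - 2 F}{2} = \frac{- 2 F + 40 P}{2} = - F + 20 P$)
$\left(O{\left(35,-29 \right)} + Y{\left(30,-19 \right)}\right)^{2} = \left(\left(10 - 35\right) + \left(\left(-1\right) \left(-19\right) + 20 \cdot 30\right)\right)^{2} = \left(\left(10 - 35\right) + \left(19 + 600\right)\right)^{2} = \left(-25 + 619\right)^{2} = 594^{2} = 352836$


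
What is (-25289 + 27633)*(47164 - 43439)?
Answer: 8731400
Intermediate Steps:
(-25289 + 27633)*(47164 - 43439) = 2344*3725 = 8731400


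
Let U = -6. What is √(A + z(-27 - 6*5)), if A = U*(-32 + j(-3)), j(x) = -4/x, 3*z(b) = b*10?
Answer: I*√6 ≈ 2.4495*I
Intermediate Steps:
z(b) = 10*b/3 (z(b) = (b*10)/3 = (10*b)/3 = 10*b/3)
A = 184 (A = -6*(-32 - 4/(-3)) = -6*(-32 - 4*(-⅓)) = -6*(-32 + 4/3) = -6*(-92/3) = 184)
√(A + z(-27 - 6*5)) = √(184 + 10*(-27 - 6*5)/3) = √(184 + 10*(-27 - 30)/3) = √(184 + (10/3)*(-57)) = √(184 - 190) = √(-6) = I*√6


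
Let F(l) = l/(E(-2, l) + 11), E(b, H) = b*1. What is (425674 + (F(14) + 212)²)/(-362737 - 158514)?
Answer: -38173678/42221331 ≈ -0.90413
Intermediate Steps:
E(b, H) = b
F(l) = l/9 (F(l) = l/(-2 + 11) = l/9)
(425674 + (F(14) + 212)²)/(-362737 - 158514) = (425674 + ((⅑)*14 + 212)²)/(-362737 - 158514) = (425674 + (14/9 + 212)²)/(-521251) = (425674 + (1922/9)²)*(-1/521251) = (425674 + 3694084/81)*(-1/521251) = (38173678/81)*(-1/521251) = -38173678/42221331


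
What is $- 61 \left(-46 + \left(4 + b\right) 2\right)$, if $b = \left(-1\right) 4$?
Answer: $2806$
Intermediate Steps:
$b = -4$
$- 61 \left(-46 + \left(4 + b\right) 2\right) = - 61 \left(-46 + \left(4 - 4\right) 2\right) = - 61 \left(-46 + 0 \cdot 2\right) = - 61 \left(-46 + 0\right) = \left(-61\right) \left(-46\right) = 2806$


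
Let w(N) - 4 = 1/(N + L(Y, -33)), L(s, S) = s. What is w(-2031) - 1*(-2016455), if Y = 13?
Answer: 4069214261/2018 ≈ 2.0165e+6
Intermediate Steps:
w(N) = 4 + 1/(13 + N) (w(N) = 4 + 1/(N + 13) = 4 + 1/(13 + N))
w(-2031) - 1*(-2016455) = (53 + 4*(-2031))/(13 - 2031) - 1*(-2016455) = (53 - 8124)/(-2018) + 2016455 = -1/2018*(-8071) + 2016455 = 8071/2018 + 2016455 = 4069214261/2018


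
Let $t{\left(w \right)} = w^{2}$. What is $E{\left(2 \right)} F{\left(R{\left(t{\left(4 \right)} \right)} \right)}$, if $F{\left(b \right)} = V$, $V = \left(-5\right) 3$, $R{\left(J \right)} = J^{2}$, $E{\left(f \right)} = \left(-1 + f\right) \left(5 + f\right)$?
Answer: $-105$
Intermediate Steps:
$V = -15$
$F{\left(b \right)} = -15$
$E{\left(2 \right)} F{\left(R{\left(t{\left(4 \right)} \right)} \right)} = \left(-5 + 2^{2} + 4 \cdot 2\right) \left(-15\right) = \left(-5 + 4 + 8\right) \left(-15\right) = 7 \left(-15\right) = -105$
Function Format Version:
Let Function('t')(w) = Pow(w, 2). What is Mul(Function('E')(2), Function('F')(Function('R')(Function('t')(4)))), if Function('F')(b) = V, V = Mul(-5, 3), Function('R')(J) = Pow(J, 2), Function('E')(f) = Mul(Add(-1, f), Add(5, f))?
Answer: -105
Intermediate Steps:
V = -15
Function('F')(b) = -15
Mul(Function('E')(2), Function('F')(Function('R')(Function('t')(4)))) = Mul(Add(-5, Pow(2, 2), Mul(4, 2)), -15) = Mul(Add(-5, 4, 8), -15) = Mul(7, -15) = -105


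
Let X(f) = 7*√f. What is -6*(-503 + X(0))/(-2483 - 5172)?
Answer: -3018/7655 ≈ -0.39425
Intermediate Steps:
-6*(-503 + X(0))/(-2483 - 5172) = -6*(-503 + 7*√0)/(-2483 - 5172) = -6*(-503 + 7*0)/(-7655) = -6*(-503 + 0)*(-1)/7655 = -(-3018)*(-1)/7655 = -6*503/7655 = -3018/7655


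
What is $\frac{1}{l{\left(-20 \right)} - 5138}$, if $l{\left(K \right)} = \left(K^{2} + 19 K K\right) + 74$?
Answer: $\frac{1}{2936} \approx 0.0003406$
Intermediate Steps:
$l{\left(K \right)} = 74 + 20 K^{2}$ ($l{\left(K \right)} = \left(K^{2} + 19 K^{2}\right) + 74 = 20 K^{2} + 74 = 74 + 20 K^{2}$)
$\frac{1}{l{\left(-20 \right)} - 5138} = \frac{1}{\left(74 + 20 \left(-20\right)^{2}\right) - 5138} = \frac{1}{\left(74 + 20 \cdot 400\right) - 5138} = \frac{1}{\left(74 + 8000\right) - 5138} = \frac{1}{8074 - 5138} = \frac{1}{2936}$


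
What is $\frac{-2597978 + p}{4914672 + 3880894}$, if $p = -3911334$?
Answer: $- \frac{3254656}{4397783} \approx -0.74007$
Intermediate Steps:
$\frac{-2597978 + p}{4914672 + 3880894} = \frac{-2597978 - 3911334}{4914672 + 3880894} = - \frac{6509312}{8795566} = \left(-6509312\right) \frac{1}{8795566} = - \frac{3254656}{4397783}$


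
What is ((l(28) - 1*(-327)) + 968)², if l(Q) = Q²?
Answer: 4322241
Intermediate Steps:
((l(28) - 1*(-327)) + 968)² = ((28² - 1*(-327)) + 968)² = ((784 + 327) + 968)² = (1111 + 968)² = 2079² = 4322241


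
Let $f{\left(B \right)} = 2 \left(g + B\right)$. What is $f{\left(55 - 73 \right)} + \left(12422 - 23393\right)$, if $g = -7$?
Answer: $-11021$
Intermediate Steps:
$f{\left(B \right)} = -14 + 2 B$ ($f{\left(B \right)} = 2 \left(-7 + B\right) = -14 + 2 B$)
$f{\left(55 - 73 \right)} + \left(12422 - 23393\right) = \left(-14 + 2 \left(55 - 73\right)\right) + \left(12422 - 23393\right) = \left(-14 + 2 \left(-18\right)\right) - 10971 = \left(-14 - 36\right) - 10971 = -50 - 10971 = -11021$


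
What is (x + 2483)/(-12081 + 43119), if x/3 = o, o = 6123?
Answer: 10426/15519 ≈ 0.67182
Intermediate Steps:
x = 18369 (x = 3*6123 = 18369)
(x + 2483)/(-12081 + 43119) = (18369 + 2483)/(-12081 + 43119) = 20852/31038 = 20852*(1/31038) = 10426/15519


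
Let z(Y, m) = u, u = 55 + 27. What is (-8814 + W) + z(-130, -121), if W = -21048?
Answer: -29780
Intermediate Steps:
u = 82
z(Y, m) = 82
(-8814 + W) + z(-130, -121) = (-8814 - 21048) + 82 = -29862 + 82 = -29780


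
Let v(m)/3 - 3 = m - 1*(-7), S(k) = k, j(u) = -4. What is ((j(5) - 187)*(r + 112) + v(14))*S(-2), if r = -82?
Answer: 11316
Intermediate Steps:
v(m) = 30 + 3*m (v(m) = 9 + 3*(m - 1*(-7)) = 9 + 3*(m + 7) = 9 + 3*(7 + m) = 9 + (21 + 3*m) = 30 + 3*m)
((j(5) - 187)*(r + 112) + v(14))*S(-2) = ((-4 - 187)*(-82 + 112) + (30 + 3*14))*(-2) = (-191*30 + (30 + 42))*(-2) = (-5730 + 72)*(-2) = -5658*(-2) = 11316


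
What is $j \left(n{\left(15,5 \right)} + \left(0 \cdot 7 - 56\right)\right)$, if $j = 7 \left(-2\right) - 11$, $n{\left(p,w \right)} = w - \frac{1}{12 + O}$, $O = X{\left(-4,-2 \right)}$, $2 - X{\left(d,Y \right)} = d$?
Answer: $\frac{22975}{18} \approx 1276.4$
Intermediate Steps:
$X{\left(d,Y \right)} = 2 - d$
$O = 6$ ($O = 2 - -4 = 2 + 4 = 6$)
$n{\left(p,w \right)} = - \frac{1}{18} + w$ ($n{\left(p,w \right)} = w - \frac{1}{12 + 6} = w - \frac{1}{18} = - \frac{1}{18} + w$)
$j = -25$ ($j = -14 - 11 = -25$)
$j \left(n{\left(15,5 \right)} + \left(0 \cdot 7 - 56\right)\right) = - 25 \left(\left(- \frac{1}{18} + 5\right) + \left(0 \cdot 7 - 56\right)\right) = - 25 \left(\frac{89}{18} + \left(0 - 56\right)\right) = - 25 \left(\frac{89}{18} - 56\right) = \left(-25\right) \left(- \frac{919}{18}\right) = \frac{22975}{18}$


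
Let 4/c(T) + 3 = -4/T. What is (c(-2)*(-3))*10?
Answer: 120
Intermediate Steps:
c(T) = 4/(-3 - 4/T)
(c(-2)*(-3))*10 = (-4*(-2)/(4 + 3*(-2))*(-3))*10 = (-4*(-2)/(4 - 6)*(-3))*10 = (-4*(-2)/(-2)*(-3))*10 = (-4*(-2)*(-1/2)*(-3))*10 = -4*(-3)*10 = 12*10 = 120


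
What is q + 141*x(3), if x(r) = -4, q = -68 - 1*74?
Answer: -706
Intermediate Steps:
q = -142 (q = -68 - 74 = -142)
q + 141*x(3) = -142 + 141*(-4) = -142 - 564 = -706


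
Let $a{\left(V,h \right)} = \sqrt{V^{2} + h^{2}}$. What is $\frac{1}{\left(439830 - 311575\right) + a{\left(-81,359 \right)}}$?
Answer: $\frac{128255}{16449209583} - \frac{\sqrt{135442}}{16449209583} \approx 7.7747 \cdot 10^{-6}$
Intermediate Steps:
$\frac{1}{\left(439830 - 311575\right) + a{\left(-81,359 \right)}} = \frac{1}{\left(439830 - 311575\right) + \sqrt{\left(-81\right)^{2} + 359^{2}}} = \frac{1}{128255 + \sqrt{6561 + 128881}} = \frac{1}{128255 + \sqrt{135442}}$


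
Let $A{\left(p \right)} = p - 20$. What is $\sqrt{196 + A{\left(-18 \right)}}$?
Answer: $\sqrt{158} \approx 12.57$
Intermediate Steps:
$A{\left(p \right)} = -20 + p$
$\sqrt{196 + A{\left(-18 \right)}} = \sqrt{196 - 38} = \sqrt{158}$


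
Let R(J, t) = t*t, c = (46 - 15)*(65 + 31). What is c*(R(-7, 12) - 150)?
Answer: -17856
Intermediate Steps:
c = 2976 (c = 31*96 = 2976)
R(J, t) = t**2
c*(R(-7, 12) - 150) = 2976*(12**2 - 150) = 2976*(144 - 150) = 2976*(-6) = -17856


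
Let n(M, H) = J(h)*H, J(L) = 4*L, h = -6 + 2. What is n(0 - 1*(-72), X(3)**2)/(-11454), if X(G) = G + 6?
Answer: 216/1909 ≈ 0.11315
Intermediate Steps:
X(G) = 6 + G
h = -4
n(M, H) = -16*H (n(M, H) = (4*(-4))*H = -16*H)
n(0 - 1*(-72), X(3)**2)/(-11454) = -16*(6 + 3)**2/(-11454) = -16*9**2*(-1/11454) = -16*81*(-1/11454) = -1296*(-1/11454) = 216/1909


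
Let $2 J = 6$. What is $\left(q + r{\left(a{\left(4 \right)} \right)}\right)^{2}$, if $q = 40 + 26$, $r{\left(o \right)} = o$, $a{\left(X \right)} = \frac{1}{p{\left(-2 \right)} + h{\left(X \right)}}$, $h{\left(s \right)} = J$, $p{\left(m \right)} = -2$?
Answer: $4489$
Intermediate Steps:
$J = 3$ ($J = \frac{1}{2} \cdot 6 = 3$)
$h{\left(s \right)} = 3$
$a{\left(X \right)} = 1$ ($a{\left(X \right)} = \frac{1}{-2 + 3} = 1^{-1} = 1$)
$q = 66$
$\left(q + r{\left(a{\left(4 \right)} \right)}\right)^{2} = \left(66 + 1\right)^{2} = 67^{2} = 4489$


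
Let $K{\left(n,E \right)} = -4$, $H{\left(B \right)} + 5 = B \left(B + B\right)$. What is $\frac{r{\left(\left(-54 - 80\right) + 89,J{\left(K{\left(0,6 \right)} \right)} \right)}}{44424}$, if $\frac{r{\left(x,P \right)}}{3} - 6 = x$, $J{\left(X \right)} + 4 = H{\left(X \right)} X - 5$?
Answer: $- \frac{13}{4936} \approx -0.0026337$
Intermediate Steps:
$H{\left(B \right)} = -5 + 2 B^{2}$ ($H{\left(B \right)} = -5 + B \left(B + B\right) = -5 + B 2 B = -5 + 2 B^{2}$)
$J{\left(X \right)} = -9 + X \left(-5 + 2 X^{2}\right)$ ($J{\left(X \right)} = -4 + \left(\left(-5 + 2 X^{2}\right) X - 5\right) = -4 + \left(X \left(-5 + 2 X^{2}\right) - 5\right) = -4 + \left(-5 + X \left(-5 + 2 X^{2}\right)\right) = -9 + X \left(-5 + 2 X^{2}\right)$)
$r{\left(x,P \right)} = 18 + 3 x$
$\frac{r{\left(\left(-54 - 80\right) + 89,J{\left(K{\left(0,6 \right)} \right)} \right)}}{44424} = \frac{18 + 3 \left(\left(-54 - 80\right) + 89\right)}{44424} = \left(18 + 3 \left(-134 + 89\right)\right) \frac{1}{44424} = \left(18 + 3 \left(-45\right)\right) \frac{1}{44424} = \left(18 - 135\right) \frac{1}{44424} = \left(-117\right) \frac{1}{44424} = - \frac{13}{4936}$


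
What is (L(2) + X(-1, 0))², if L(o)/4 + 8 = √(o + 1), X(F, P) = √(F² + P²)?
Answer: 1009 - 248*√3 ≈ 579.45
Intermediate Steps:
L(o) = -32 + 4*√(1 + o) (L(o) = -32 + 4*√(o + 1) = -32 + 4*√(1 + o))
(L(2) + X(-1, 0))² = ((-32 + 4*√(1 + 2)) + √((-1)² + 0²))² = ((-32 + 4*√3) + √(1 + 0))² = ((-32 + 4*√3) + √1)² = ((-32 + 4*√3) + 1)² = (-31 + 4*√3)²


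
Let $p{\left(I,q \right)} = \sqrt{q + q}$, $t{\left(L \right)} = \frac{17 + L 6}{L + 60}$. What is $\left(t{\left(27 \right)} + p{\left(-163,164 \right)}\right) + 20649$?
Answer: $\frac{1796642}{87} + 2 \sqrt{82} \approx 20669.0$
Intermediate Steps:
$t{\left(L \right)} = \frac{17 + 6 L}{60 + L}$
$p{\left(I,q \right)} = \sqrt{2} \sqrt{q}$ ($p{\left(I,q \right)} = \sqrt{2 q} = \sqrt{2} \sqrt{q}$)
$\left(t{\left(27 \right)} + p{\left(-163,164 \right)}\right) + 20649 = \left(\frac{17 + 6 \cdot 27}{60 + 27} + \sqrt{2} \sqrt{164}\right) + 20649 = \left(\frac{17 + 162}{87} + \sqrt{2} \cdot 2 \sqrt{41}\right) + 20649 = \left(\frac{1}{87} \cdot 179 + 2 \sqrt{82}\right) + 20649 = \left(\frac{179}{87} + 2 \sqrt{82}\right) + 20649 = \frac{1796642}{87} + 2 \sqrt{82}$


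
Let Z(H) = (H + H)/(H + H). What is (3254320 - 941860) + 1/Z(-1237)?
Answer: 2312461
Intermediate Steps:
Z(H) = 1 (Z(H) = (2*H)/((2*H)) = (2*H)*(1/(2*H)) = 1)
(3254320 - 941860) + 1/Z(-1237) = (3254320 - 941860) + 1/1 = 2312460 + 1 = 2312461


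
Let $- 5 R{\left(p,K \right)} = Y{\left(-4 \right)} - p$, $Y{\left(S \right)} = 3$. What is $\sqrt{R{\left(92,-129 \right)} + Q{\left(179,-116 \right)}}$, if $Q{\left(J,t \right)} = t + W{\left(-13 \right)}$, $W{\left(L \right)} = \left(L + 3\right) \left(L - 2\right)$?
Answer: $\frac{\sqrt{1295}}{5} \approx 7.1972$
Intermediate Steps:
$W{\left(L \right)} = \left(-2 + L\right) \left(3 + L\right)$ ($W{\left(L \right)} = \left(3 + L\right) \left(-2 + L\right) = \left(-2 + L\right) \left(3 + L\right)$)
$Q{\left(J,t \right)} = 150 + t$ ($Q{\left(J,t \right)} = t - \left(19 - 169\right) = t - -150 = t + 150 = 150 + t$)
$R{\left(p,K \right)} = - \frac{3}{5} + \frac{p}{5}$ ($R{\left(p,K \right)} = - \frac{3 - p}{5} = - \frac{3}{5} + \frac{p}{5}$)
$\sqrt{R{\left(92,-129 \right)} + Q{\left(179,-116 \right)}} = \sqrt{\left(- \frac{3}{5} + \frac{1}{5} \cdot 92\right) + \left(150 - 116\right)} = \sqrt{\left(- \frac{3}{5} + \frac{92}{5}\right) + 34} = \sqrt{\frac{89}{5} + 34} = \sqrt{\frac{259}{5}} = \frac{\sqrt{1295}}{5}$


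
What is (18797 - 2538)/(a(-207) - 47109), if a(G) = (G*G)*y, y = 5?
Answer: 16259/167136 ≈ 0.097280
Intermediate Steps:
a(G) = 5*G² (a(G) = (G*G)*5 = G²*5 = 5*G²)
(18797 - 2538)/(a(-207) - 47109) = (18797 - 2538)/(5*(-207)² - 47109) = 16259/(5*42849 - 47109) = 16259/(214245 - 47109) = 16259/167136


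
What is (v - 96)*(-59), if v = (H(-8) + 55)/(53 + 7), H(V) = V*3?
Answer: 338011/60 ≈ 5633.5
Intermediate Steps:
H(V) = 3*V
v = 31/60 (v = (3*(-8) + 55)/(53 + 7) = (-24 + 55)/60 = 31*(1/60) = 31/60 ≈ 0.51667)
(v - 96)*(-59) = (31/60 - 96)*(-59) = -5729/60*(-59) = 338011/60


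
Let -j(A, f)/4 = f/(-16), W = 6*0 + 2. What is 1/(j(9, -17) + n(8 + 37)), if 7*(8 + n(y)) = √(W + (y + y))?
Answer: -9604/116177 - 224*√23/116177 ≈ -0.091914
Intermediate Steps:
W = 2 (W = 0 + 2 = 2)
j(A, f) = f/4 (j(A, f) = -4*f/(-16) = -4*f*(-1)/16 = -(-1)*f/4 = f/4)
n(y) = -8 + √(2 + 2*y)/7 (n(y) = -8 + √(2 + (y + y))/7 = -8 + √(2 + 2*y)/7)
1/(j(9, -17) + n(8 + 37)) = 1/((¼)*(-17) + (-8 + √(2 + 2*(8 + 37))/7)) = 1/(-17/4 + (-8 + √(2 + 2*45)/7)) = 1/(-17/4 + (-8 + √(2 + 90)/7)) = 1/(-17/4 + (-8 + √92/7)) = 1/(-17/4 + (-8 + (2*√23)/7)) = 1/(-17/4 + (-8 + 2*√23/7)) = 1/(-49/4 + 2*√23/7)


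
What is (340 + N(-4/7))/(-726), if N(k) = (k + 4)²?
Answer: -8618/17787 ≈ -0.48451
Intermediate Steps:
N(k) = (4 + k)²
(340 + N(-4/7))/(-726) = (340 + (4 - 4/7)²)/(-726) = (340 + (4 - 4*⅐)²)*(-1/726) = (340 + (4 - 4/7)²)*(-1/726) = (340 + (24/7)²)*(-1/726) = (340 + 576/49)*(-1/726) = (17236/49)*(-1/726) = -8618/17787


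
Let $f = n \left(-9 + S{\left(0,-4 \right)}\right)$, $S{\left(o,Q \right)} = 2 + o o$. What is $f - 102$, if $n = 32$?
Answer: $-326$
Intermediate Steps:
$S{\left(o,Q \right)} = 2 + o^{2}$
$f = -224$ ($f = 32 \left(-9 + \left(2 + 0^{2}\right)\right) = 32 \left(-9 + \left(2 + 0\right)\right) = 32 \left(-9 + 2\right) = 32 \left(-7\right) = -224$)
$f - 102 = -224 - 102 = -326$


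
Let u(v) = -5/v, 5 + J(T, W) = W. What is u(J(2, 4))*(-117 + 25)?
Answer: -460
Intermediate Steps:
J(T, W) = -5 + W
u(J(2, 4))*(-117 + 25) = (-5/(-5 + 4))*(-117 + 25) = -5/(-1)*(-92) = -5*(-1)*(-92) = 5*(-92) = -460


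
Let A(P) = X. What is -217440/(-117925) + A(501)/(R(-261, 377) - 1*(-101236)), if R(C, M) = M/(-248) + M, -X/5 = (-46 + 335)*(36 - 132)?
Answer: 1907266626336/594333674495 ≈ 3.2091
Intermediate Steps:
X = 138720 (X = -5*(-46 + 335)*(36 - 132) = -1445*(-96) = -5*(-27744) = 138720)
A(P) = 138720
R(C, M) = 247*M/248 (R(C, M) = -M/248 + M = 247*M/248)
-217440/(-117925) + A(501)/(R(-261, 377) - 1*(-101236)) = -217440/(-117925) + 138720/((247/248)*377 - 1*(-101236)) = -217440*(-1/117925) + 138720/(93119/248 + 101236) = 43488/23585 + 138720/(25199647/248) = 43488/23585 + 138720*(248/25199647) = 43488/23585 + 34402560/25199647 = 1907266626336/594333674495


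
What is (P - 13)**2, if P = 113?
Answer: 10000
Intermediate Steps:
(P - 13)**2 = (113 - 13)**2 = 100**2 = 10000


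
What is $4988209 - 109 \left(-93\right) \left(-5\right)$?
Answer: $4937524$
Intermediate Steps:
$4988209 - 109 \left(-93\right) \left(-5\right) = 4988209 - \left(-10137\right) \left(-5\right) = 4988209 - 50685 = 4937524$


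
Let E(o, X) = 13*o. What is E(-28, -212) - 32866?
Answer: -33230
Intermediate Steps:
E(-28, -212) - 32866 = 13*(-28) - 32866 = -364 - 32866 = -33230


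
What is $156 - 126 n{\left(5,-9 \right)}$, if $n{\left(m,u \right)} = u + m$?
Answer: $660$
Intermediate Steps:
$n{\left(m,u \right)} = m + u$
$156 - 126 n{\left(5,-9 \right)} = 156 - 126 \left(5 - 9\right) = 156 - -504 = 156 + 504 = 660$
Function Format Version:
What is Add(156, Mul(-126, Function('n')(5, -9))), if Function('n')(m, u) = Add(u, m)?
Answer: 660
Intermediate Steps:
Function('n')(m, u) = Add(m, u)
Add(156, Mul(-126, Function('n')(5, -9))) = Add(156, Mul(-126, Add(5, -9))) = Add(156, Mul(-126, -4)) = Add(156, 504) = 660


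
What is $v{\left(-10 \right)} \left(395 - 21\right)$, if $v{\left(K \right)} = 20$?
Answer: $7480$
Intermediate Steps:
$v{\left(-10 \right)} \left(395 - 21\right) = 20 \left(395 - 21\right) = 20 \cdot 374 = 7480$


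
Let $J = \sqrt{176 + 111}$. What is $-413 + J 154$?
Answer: $-413 + 154 \sqrt{287} \approx 2195.9$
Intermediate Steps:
$J = \sqrt{287} \approx 16.941$
$-413 + J 154 = -413 + \sqrt{287} \cdot 154 = -413 + 154 \sqrt{287}$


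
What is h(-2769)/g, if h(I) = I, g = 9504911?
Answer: -213/731147 ≈ -0.00029132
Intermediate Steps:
h(-2769)/g = -2769/9504911 = -2769*1/9504911 = -213/731147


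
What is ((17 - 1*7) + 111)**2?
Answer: 14641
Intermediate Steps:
((17 - 1*7) + 111)**2 = ((17 - 7) + 111)**2 = (10 + 111)**2 = 121**2 = 14641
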